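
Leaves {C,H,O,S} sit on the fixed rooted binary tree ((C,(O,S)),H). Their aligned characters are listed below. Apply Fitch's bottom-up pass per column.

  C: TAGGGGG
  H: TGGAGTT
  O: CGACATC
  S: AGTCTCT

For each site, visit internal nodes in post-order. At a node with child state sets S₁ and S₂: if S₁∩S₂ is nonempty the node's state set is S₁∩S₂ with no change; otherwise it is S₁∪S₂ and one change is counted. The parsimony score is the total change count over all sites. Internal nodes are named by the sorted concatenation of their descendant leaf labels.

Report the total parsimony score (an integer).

13

OS@0: {C} ∪ {A} = {A,C} (union, +1)
COS@0: {T} ∪ {A,C} = {A,C,T} (union, +1)
CHOS@0: {A,C,T} ∩ {T} = {T} (intersection, +0)
OS@1: {G} ∩ {G} = {G} (intersection, +0)
COS@1: {A} ∪ {G} = {A,G} (union, +1)
CHOS@1: {A,G} ∩ {G} = {G} (intersection, +0)
OS@2: {A} ∪ {T} = {A,T} (union, +1)
COS@2: {G} ∪ {A,T} = {A,G,T} (union, +1)
CHOS@2: {A,G,T} ∩ {G} = {G} (intersection, +0)
OS@3: {C} ∩ {C} = {C} (intersection, +0)
COS@3: {G} ∪ {C} = {C,G} (union, +1)
CHOS@3: {C,G} ∪ {A} = {A,C,G} (union, +1)
OS@4: {A} ∪ {T} = {A,T} (union, +1)
COS@4: {G} ∪ {A,T} = {A,G,T} (union, +1)
CHOS@4: {A,G,T} ∩ {G} = {G} (intersection, +0)
OS@5: {T} ∪ {C} = {C,T} (union, +1)
COS@5: {G} ∪ {C,T} = {C,G,T} (union, +1)
CHOS@5: {C,G,T} ∩ {T} = {T} (intersection, +0)
OS@6: {C} ∪ {T} = {C,T} (union, +1)
COS@6: {G} ∪ {C,T} = {C,G,T} (union, +1)
CHOS@6: {C,G,T} ∩ {T} = {T} (intersection, +0)
per-site changes: [2, 1, 2, 2, 2, 2, 2]; total = 13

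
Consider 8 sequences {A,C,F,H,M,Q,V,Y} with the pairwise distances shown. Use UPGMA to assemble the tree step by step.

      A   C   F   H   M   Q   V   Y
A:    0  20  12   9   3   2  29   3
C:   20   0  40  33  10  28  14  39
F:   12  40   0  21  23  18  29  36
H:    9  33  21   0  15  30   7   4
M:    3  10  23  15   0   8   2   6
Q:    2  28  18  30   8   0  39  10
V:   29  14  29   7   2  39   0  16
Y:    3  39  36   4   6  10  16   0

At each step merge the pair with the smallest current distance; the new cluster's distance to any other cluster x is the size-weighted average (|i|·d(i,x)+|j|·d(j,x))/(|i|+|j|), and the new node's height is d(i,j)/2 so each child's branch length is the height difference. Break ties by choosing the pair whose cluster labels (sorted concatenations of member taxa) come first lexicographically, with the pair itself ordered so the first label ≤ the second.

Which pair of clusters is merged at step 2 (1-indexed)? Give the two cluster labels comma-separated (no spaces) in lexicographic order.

M,V

1. join A+Q (d=2) ⇒ AQ; edges |A|=1, |Q|=1
  updated: d(AQ,C)=24, d(AQ,F)=15, d(AQ,H)=39/2, d(AQ,M)=11/2, d(AQ,V)=34, d(AQ,Y)=13/2
2. join M+V (d=2) ⇒ MV; edges |M|=1, |V|=1
  updated: d(AQ,MV)=79/4, d(C,MV)=12, d(F,MV)=26, d(H,MV)=11, d(MV,Y)=11
3. join H+Y (d=4) ⇒ HY; edges |H|=2, |Y|=2
  updated: d(AQ,HY)=13, d(C,HY)=36, d(F,HY)=57/2, d(HY,MV)=11
4. join HY+MV (d=11) ⇒ HMVY; edges |HY|=7/2, |MV|=9/2
  updated: d(AQ,HMVY)=131/8, d(C,HMVY)=24, d(F,HMVY)=109/4
5. join AQ+F (d=15) ⇒ AFQ; edges |AQ|=13/2, |F|=15/2
  updated: d(AFQ,C)=88/3, d(AFQ,HMVY)=20
6. join AFQ+HMVY (d=20) ⇒ AFHMQVY; edges |AFQ|=5/2, |HMVY|=9/2
  updated: d(AFHMQVY,C)=184/7
7. join AFHMQVY+C (d=184/7) ⇒ ACFHMQVY; edges |AFHMQVY|=22/7, |C|=92/7
final tree: ((((A:1,Q:1):13/2,F:15/2):5/2,((H:2,Y:2):7/2,(M:1,V:1):9/2):9/2):22/7,C:92/7)
total length: 373/7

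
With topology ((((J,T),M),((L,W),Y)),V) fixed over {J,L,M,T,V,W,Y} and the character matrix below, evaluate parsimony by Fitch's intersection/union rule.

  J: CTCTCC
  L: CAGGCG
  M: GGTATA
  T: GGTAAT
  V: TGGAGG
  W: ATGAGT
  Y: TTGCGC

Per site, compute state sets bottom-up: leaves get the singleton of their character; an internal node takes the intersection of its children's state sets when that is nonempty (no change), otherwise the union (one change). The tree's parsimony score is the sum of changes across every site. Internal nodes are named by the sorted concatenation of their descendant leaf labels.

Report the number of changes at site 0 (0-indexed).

4

JT@0: {C} ∪ {G} = {C,G} (union, +1)
JMT@0: {C,G} ∩ {G} = {G} (intersection, +0)
LW@0: {C} ∪ {A} = {A,C} (union, +1)
LWY@0: {A,C} ∪ {T} = {A,C,T} (union, +1)
JLMTWY@0: {G} ∪ {A,C,T} = {A,C,G,T} (union, +1)
JLMTVWY@0: {A,C,G,T} ∩ {T} = {T} (intersection, +0)
JT@1: {T} ∪ {G} = {G,T} (union, +1)
JMT@1: {G,T} ∩ {G} = {G} (intersection, +0)
LW@1: {A} ∪ {T} = {A,T} (union, +1)
LWY@1: {A,T} ∩ {T} = {T} (intersection, +0)
JLMTWY@1: {G} ∪ {T} = {G,T} (union, +1)
JLMTVWY@1: {G,T} ∩ {G} = {G} (intersection, +0)
JT@2: {C} ∪ {T} = {C,T} (union, +1)
JMT@2: {C,T} ∩ {T} = {T} (intersection, +0)
LW@2: {G} ∩ {G} = {G} (intersection, +0)
LWY@2: {G} ∩ {G} = {G} (intersection, +0)
JLMTWY@2: {T} ∪ {G} = {G,T} (union, +1)
JLMTVWY@2: {G,T} ∩ {G} = {G} (intersection, +0)
JT@3: {T} ∪ {A} = {A,T} (union, +1)
JMT@3: {A,T} ∩ {A} = {A} (intersection, +0)
LW@3: {G} ∪ {A} = {A,G} (union, +1)
LWY@3: {A,G} ∪ {C} = {A,C,G} (union, +1)
JLMTWY@3: {A} ∩ {A,C,G} = {A} (intersection, +0)
JLMTVWY@3: {A} ∩ {A} = {A} (intersection, +0)
JT@4: {C} ∪ {A} = {A,C} (union, +1)
JMT@4: {A,C} ∪ {T} = {A,C,T} (union, +1)
LW@4: {C} ∪ {G} = {C,G} (union, +1)
LWY@4: {C,G} ∩ {G} = {G} (intersection, +0)
JLMTWY@4: {A,C,T} ∪ {G} = {A,C,G,T} (union, +1)
JLMTVWY@4: {A,C,G,T} ∩ {G} = {G} (intersection, +0)
JT@5: {C} ∪ {T} = {C,T} (union, +1)
JMT@5: {C,T} ∪ {A} = {A,C,T} (union, +1)
LW@5: {G} ∪ {T} = {G,T} (union, +1)
LWY@5: {G,T} ∪ {C} = {C,G,T} (union, +1)
JLMTWY@5: {A,C,T} ∩ {C,G,T} = {C,T} (intersection, +0)
JLMTVWY@5: {C,T} ∪ {G} = {C,G,T} (union, +1)
per-site changes: [4, 3, 2, 3, 4, 5]; total = 21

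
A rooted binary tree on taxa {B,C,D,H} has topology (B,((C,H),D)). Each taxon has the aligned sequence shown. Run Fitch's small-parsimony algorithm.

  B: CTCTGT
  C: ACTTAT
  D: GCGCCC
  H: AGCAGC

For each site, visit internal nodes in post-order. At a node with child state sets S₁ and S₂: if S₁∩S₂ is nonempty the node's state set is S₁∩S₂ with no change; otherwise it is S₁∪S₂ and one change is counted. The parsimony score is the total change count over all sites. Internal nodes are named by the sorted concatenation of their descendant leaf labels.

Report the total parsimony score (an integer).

CH@0: {A} ∩ {A} = {A} (intersection, +0)
CDH@0: {A} ∪ {G} = {A,G} (union, +1)
BCDH@0: {C} ∪ {A,G} = {A,C,G} (union, +1)
CH@1: {C} ∪ {G} = {C,G} (union, +1)
CDH@1: {C,G} ∩ {C} = {C} (intersection, +0)
BCDH@1: {T} ∪ {C} = {C,T} (union, +1)
CH@2: {T} ∪ {C} = {C,T} (union, +1)
CDH@2: {C,T} ∪ {G} = {C,G,T} (union, +1)
BCDH@2: {C} ∩ {C,G,T} = {C} (intersection, +0)
CH@3: {T} ∪ {A} = {A,T} (union, +1)
CDH@3: {A,T} ∪ {C} = {A,C,T} (union, +1)
BCDH@3: {T} ∩ {A,C,T} = {T} (intersection, +0)
CH@4: {A} ∪ {G} = {A,G} (union, +1)
CDH@4: {A,G} ∪ {C} = {A,C,G} (union, +1)
BCDH@4: {G} ∩ {A,C,G} = {G} (intersection, +0)
CH@5: {T} ∪ {C} = {C,T} (union, +1)
CDH@5: {C,T} ∩ {C} = {C} (intersection, +0)
BCDH@5: {T} ∪ {C} = {C,T} (union, +1)
per-site changes: [2, 2, 2, 2, 2, 2]; total = 12

12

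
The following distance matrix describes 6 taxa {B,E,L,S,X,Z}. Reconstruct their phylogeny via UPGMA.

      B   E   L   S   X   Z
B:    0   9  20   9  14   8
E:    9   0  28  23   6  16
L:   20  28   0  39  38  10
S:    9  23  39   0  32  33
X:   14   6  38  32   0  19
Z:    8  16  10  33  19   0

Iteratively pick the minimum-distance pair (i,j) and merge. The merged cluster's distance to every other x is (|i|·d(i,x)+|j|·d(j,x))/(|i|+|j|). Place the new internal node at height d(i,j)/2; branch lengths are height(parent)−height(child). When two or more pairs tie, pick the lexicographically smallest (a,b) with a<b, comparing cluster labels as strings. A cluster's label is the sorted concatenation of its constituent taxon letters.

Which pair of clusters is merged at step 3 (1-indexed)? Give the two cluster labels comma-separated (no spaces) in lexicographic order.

BZ,EX

1. join E+X (d=6) ⇒ EX; edges |E|=3, |X|=3
  updated: d(B,EX)=23/2, d(EX,L)=33, d(EX,S)=55/2, d(EX,Z)=35/2
2. join B+Z (d=8) ⇒ BZ; edges |B|=4, |Z|=4
  updated: d(BZ,EX)=29/2, d(BZ,L)=15, d(BZ,S)=21
3. join BZ+EX (d=29/2) ⇒ BEXZ; edges |BZ|=13/4, |EX|=17/4
  updated: d(BEXZ,L)=24, d(BEXZ,S)=97/4
4. join BEXZ+L (d=24) ⇒ BELXZ; edges |BEXZ|=19/4, |L|=12
  updated: d(BELXZ,S)=136/5
5. join BELXZ+S (d=136/5) ⇒ BELSXZ; edges |BELXZ|=8/5, |S|=68/5
final tree: ((((B:4,Z:4):13/4,(E:3,X:3):17/4):19/4,L:12):8/5,S:68/5)
total length: 1069/20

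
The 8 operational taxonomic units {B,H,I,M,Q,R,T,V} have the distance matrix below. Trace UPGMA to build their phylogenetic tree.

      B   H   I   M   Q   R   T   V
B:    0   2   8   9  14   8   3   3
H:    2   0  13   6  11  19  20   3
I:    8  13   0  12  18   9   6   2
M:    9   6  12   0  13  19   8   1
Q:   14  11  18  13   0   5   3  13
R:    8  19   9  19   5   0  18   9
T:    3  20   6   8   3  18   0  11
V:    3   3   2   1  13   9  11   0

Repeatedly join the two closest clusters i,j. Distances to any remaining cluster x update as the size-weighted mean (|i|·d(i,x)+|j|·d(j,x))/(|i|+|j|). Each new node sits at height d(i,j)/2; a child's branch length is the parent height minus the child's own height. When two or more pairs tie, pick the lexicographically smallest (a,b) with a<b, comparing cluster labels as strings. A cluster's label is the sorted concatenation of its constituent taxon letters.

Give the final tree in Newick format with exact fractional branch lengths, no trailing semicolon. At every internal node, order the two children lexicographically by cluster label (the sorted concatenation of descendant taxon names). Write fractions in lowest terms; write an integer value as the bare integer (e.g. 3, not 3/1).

((((B:1,H:1):13/8,(M:1/2,V:1/2):17/8):7/4,I:35/8):199/120,((Q:3/2,T:3/2):17/4,R:23/4):17/60)

1. join M+V (d=1) ⇒ MV; edges |M|=1/2, |V|=1/2
  updated: d(B,MV)=6, d(H,MV)=9/2, d(I,MV)=7, d(MV,Q)=13, d(MV,R)=14, d(MV,T)=19/2
2. join B+H (d=2) ⇒ BH; edges |B|=1, |H|=1
  updated: d(BH,I)=21/2, d(BH,MV)=21/4, d(BH,Q)=25/2, d(BH,R)=27/2, d(BH,T)=23/2
3. join Q+T (d=3) ⇒ QT; edges |Q|=3/2, |T|=3/2
  updated: d(BH,QT)=12, d(I,QT)=12, d(MV,QT)=45/4, d(QT,R)=23/2
4. join BH+MV (d=21/4) ⇒ BHMV; edges |BH|=13/8, |MV|=17/8
  updated: d(BHMV,I)=35/4, d(BHMV,QT)=93/8, d(BHMV,R)=55/4
5. join BHMV+I (d=35/4) ⇒ BHIMV; edges |BHMV|=7/4, |I|=35/8
  updated: d(BHIMV,QT)=117/10, d(BHIMV,R)=64/5
6. join QT+R (d=23/2) ⇒ QRT; edges |QT|=17/4, |R|=23/4
  updated: d(BHIMV,QRT)=181/15
7. join BHIMV+QRT (d=181/15) ⇒ BHIMQRTV; edges |BHIMV|=199/120, |QRT|=17/60
final tree: ((((B:1,H:1):13/8,(M:1/2,V:1/2):17/8):7/4,I:35/8):199/120,((Q:3/2,T:3/2):17/4,R:23/4):17/60)
total length: 1669/60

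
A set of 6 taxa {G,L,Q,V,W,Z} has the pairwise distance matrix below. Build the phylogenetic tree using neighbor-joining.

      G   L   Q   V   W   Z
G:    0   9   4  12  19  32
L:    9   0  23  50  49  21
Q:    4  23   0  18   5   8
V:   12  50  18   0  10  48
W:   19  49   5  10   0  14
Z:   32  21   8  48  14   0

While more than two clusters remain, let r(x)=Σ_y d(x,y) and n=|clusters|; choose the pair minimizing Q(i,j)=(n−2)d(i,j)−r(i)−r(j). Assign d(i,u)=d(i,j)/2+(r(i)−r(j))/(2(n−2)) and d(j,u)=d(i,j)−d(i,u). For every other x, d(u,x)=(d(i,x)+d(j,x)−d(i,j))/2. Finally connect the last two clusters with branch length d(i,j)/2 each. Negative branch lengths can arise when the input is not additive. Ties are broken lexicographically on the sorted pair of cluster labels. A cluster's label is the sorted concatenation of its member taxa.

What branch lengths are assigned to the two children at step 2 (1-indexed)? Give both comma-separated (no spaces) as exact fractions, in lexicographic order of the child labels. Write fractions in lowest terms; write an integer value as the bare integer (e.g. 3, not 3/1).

step 1: merge (V,W) at d=10, Q=-195; branch lengths V→81/8, W→-1/8; new cluster VW
  updated: d(G,VW)=21/2, d(L,VW)=89/2, d(Q,VW)=13/2, d(VW,Z)=26
step 2: merge (G,L) at d=9, Q=-126; branch lengths G→-5/2, L→23/2; new cluster GL
  updated: d(GL,Q)=9, d(GL,VW)=23, d(GL,Z)=22
step 3: merge (GL,Z) at d=22, Q=-66; branch lengths GL→21/2, Z→23/2; new cluster GLZ
  updated: d(GLZ,Q)=-5/2, d(GLZ,VW)=27/2
step 4: merge (GLZ,Q) at d=-5/2, Q=-35/2; branch lengths GLZ→9/4, Q→-19/4; new cluster GLQZ
  updated: d(GLQZ,VW)=45/4
step 5: merge (GLQZ,VW) at d=45/4; branch lengths GLQZ→45/8, VW→45/8; new cluster GLQVWZ
final tree: ((((G:-5/2,L:23/2):21/2,Z:23/2):9/4,Q:-19/4):45/8,(V:81/8,W:-1/8):45/8)
total length: 199/4

-5/2,23/2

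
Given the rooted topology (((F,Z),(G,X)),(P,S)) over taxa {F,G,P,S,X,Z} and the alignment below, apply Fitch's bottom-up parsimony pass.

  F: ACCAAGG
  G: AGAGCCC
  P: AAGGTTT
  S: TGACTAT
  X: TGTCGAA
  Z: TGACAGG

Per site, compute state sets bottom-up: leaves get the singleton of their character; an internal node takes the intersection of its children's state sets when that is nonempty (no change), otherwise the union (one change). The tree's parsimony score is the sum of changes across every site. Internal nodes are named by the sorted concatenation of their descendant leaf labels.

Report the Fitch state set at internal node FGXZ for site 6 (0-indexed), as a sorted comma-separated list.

[col 0] FZ: children F:{A}, Z:{T} ∪→ {A,T}; cost 1
[col 0] GX: children G:{A}, X:{T} ∪→ {A,T}; cost 1
[col 0] FGXZ: children FZ:{A,T}, GX:{A,T} ∩→ {A,T}; cost 0
[col 0] PS: children P:{A}, S:{T} ∪→ {A,T}; cost 1
[col 0] FGPSXZ: children FGXZ:{A,T}, PS:{A,T} ∩→ {A,T}; cost 0
[col 1] FZ: children F:{C}, Z:{G} ∪→ {C,G}; cost 1
[col 1] GX: children G:{G}, X:{G} ∩→ {G}; cost 0
[col 1] FGXZ: children FZ:{C,G}, GX:{G} ∩→ {G}; cost 0
[col 1] PS: children P:{A}, S:{G} ∪→ {A,G}; cost 1
[col 1] FGPSXZ: children FGXZ:{G}, PS:{A,G} ∩→ {G}; cost 0
[col 2] FZ: children F:{C}, Z:{A} ∪→ {A,C}; cost 1
[col 2] GX: children G:{A}, X:{T} ∪→ {A,T}; cost 1
[col 2] FGXZ: children FZ:{A,C}, GX:{A,T} ∩→ {A}; cost 0
[col 2] PS: children P:{G}, S:{A} ∪→ {A,G}; cost 1
[col 2] FGPSXZ: children FGXZ:{A}, PS:{A,G} ∩→ {A}; cost 0
[col 3] FZ: children F:{A}, Z:{C} ∪→ {A,C}; cost 1
[col 3] GX: children G:{G}, X:{C} ∪→ {C,G}; cost 1
[col 3] FGXZ: children FZ:{A,C}, GX:{C,G} ∩→ {C}; cost 0
[col 3] PS: children P:{G}, S:{C} ∪→ {C,G}; cost 1
[col 3] FGPSXZ: children FGXZ:{C}, PS:{C,G} ∩→ {C}; cost 0
[col 4] FZ: children F:{A}, Z:{A} ∩→ {A}; cost 0
[col 4] GX: children G:{C}, X:{G} ∪→ {C,G}; cost 1
[col 4] FGXZ: children FZ:{A}, GX:{C,G} ∪→ {A,C,G}; cost 1
[col 4] PS: children P:{T}, S:{T} ∩→ {T}; cost 0
[col 4] FGPSXZ: children FGXZ:{A,C,G}, PS:{T} ∪→ {A,C,G,T}; cost 1
[col 5] FZ: children F:{G}, Z:{G} ∩→ {G}; cost 0
[col 5] GX: children G:{C}, X:{A} ∪→ {A,C}; cost 1
[col 5] FGXZ: children FZ:{G}, GX:{A,C} ∪→ {A,C,G}; cost 1
[col 5] PS: children P:{T}, S:{A} ∪→ {A,T}; cost 1
[col 5] FGPSXZ: children FGXZ:{A,C,G}, PS:{A,T} ∩→ {A}; cost 0
[col 6] FZ: children F:{G}, Z:{G} ∩→ {G}; cost 0
[col 6] GX: children G:{C}, X:{A} ∪→ {A,C}; cost 1
[col 6] FGXZ: children FZ:{G}, GX:{A,C} ∪→ {A,C,G}; cost 1
[col 6] PS: children P:{T}, S:{T} ∩→ {T}; cost 0
[col 6] FGPSXZ: children FGXZ:{A,C,G}, PS:{T} ∪→ {A,C,G,T}; cost 1
per-site changes: [3, 2, 3, 3, 3, 3, 3]; total = 20

A,C,G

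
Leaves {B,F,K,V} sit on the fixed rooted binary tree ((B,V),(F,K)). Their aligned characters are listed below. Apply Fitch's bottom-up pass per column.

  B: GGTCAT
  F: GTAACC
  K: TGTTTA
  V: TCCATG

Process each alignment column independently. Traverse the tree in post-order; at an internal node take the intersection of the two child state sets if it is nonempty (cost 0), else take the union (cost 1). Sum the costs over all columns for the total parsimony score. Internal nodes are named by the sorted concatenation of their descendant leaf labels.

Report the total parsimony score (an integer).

13

BV@0: {G} ∪ {T} = {G,T} (union, +1)
FK@0: {G} ∪ {T} = {G,T} (union, +1)
BFKV@0: {G,T} ∩ {G,T} = {G,T} (intersection, +0)
BV@1: {G} ∪ {C} = {C,G} (union, +1)
FK@1: {T} ∪ {G} = {G,T} (union, +1)
BFKV@1: {C,G} ∩ {G,T} = {G} (intersection, +0)
BV@2: {T} ∪ {C} = {C,T} (union, +1)
FK@2: {A} ∪ {T} = {A,T} (union, +1)
BFKV@2: {C,T} ∩ {A,T} = {T} (intersection, +0)
BV@3: {C} ∪ {A} = {A,C} (union, +1)
FK@3: {A} ∪ {T} = {A,T} (union, +1)
BFKV@3: {A,C} ∩ {A,T} = {A} (intersection, +0)
BV@4: {A} ∪ {T} = {A,T} (union, +1)
FK@4: {C} ∪ {T} = {C,T} (union, +1)
BFKV@4: {A,T} ∩ {C,T} = {T} (intersection, +0)
BV@5: {T} ∪ {G} = {G,T} (union, +1)
FK@5: {C} ∪ {A} = {A,C} (union, +1)
BFKV@5: {G,T} ∪ {A,C} = {A,C,G,T} (union, +1)
per-site changes: [2, 2, 2, 2, 2, 3]; total = 13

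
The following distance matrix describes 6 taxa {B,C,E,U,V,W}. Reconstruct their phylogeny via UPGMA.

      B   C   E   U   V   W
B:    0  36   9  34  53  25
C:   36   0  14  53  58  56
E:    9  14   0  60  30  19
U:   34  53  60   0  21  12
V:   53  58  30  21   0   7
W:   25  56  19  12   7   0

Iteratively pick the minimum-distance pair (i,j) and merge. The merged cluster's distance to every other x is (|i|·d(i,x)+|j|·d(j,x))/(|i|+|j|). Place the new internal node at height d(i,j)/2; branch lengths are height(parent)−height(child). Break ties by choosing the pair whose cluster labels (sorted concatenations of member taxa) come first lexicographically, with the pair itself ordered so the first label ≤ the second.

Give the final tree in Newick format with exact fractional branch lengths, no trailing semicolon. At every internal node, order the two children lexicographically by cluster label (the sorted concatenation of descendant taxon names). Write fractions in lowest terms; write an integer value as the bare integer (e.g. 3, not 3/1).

(((B:9/2,E:9/2):8,C:25/2):163/18,(U:33/4,(V:7/2,W:7/2):19/4):479/36)

step 1: merge (V,W) at d=7; branch lengths V→7/2, W→7/2; new cluster VW
  updated: d(B,VW)=39, d(C,VW)=57, d(E,VW)=49/2, d(U,VW)=33/2
step 2: merge (B,E) at d=9; branch lengths B→9/2, E→9/2; new cluster BE
  updated: d(BE,C)=25, d(BE,U)=47, d(BE,VW)=127/4
step 3: merge (U,VW) at d=33/2; branch lengths U→33/4, VW→19/4; new cluster UVW
  updated: d(BE,UVW)=221/6, d(C,UVW)=167/3
step 4: merge (BE,C) at d=25; branch lengths BE→8, C→25/2; new cluster BCE
  updated: d(BCE,UVW)=388/9
step 5: merge (BCE,UVW) at d=388/9; branch lengths BCE→163/18, UVW→479/36; new cluster BCEUVW
final tree: (((B:9/2,E:9/2):8,C:25/2):163/18,(U:33/4,(V:7/2,W:7/2):19/4):479/36)
total length: 2587/36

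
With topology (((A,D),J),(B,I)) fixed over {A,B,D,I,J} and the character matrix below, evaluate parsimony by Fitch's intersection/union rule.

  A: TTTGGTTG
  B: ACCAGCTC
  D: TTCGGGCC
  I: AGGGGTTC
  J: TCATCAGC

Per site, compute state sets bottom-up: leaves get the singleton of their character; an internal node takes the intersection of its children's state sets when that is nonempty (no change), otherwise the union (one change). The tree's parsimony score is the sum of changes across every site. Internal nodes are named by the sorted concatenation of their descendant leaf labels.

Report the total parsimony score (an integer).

[col 0] AD: children A:{T}, D:{T} ∩→ {T}; cost 0
[col 0] ADJ: children AD:{T}, J:{T} ∩→ {T}; cost 0
[col 0] BI: children B:{A}, I:{A} ∩→ {A}; cost 0
[col 0] ABDIJ: children ADJ:{T}, BI:{A} ∪→ {A,T}; cost 1
[col 1] AD: children A:{T}, D:{T} ∩→ {T}; cost 0
[col 1] ADJ: children AD:{T}, J:{C} ∪→ {C,T}; cost 1
[col 1] BI: children B:{C}, I:{G} ∪→ {C,G}; cost 1
[col 1] ABDIJ: children ADJ:{C,T}, BI:{C,G} ∩→ {C}; cost 0
[col 2] AD: children A:{T}, D:{C} ∪→ {C,T}; cost 1
[col 2] ADJ: children AD:{C,T}, J:{A} ∪→ {A,C,T}; cost 1
[col 2] BI: children B:{C}, I:{G} ∪→ {C,G}; cost 1
[col 2] ABDIJ: children ADJ:{A,C,T}, BI:{C,G} ∩→ {C}; cost 0
[col 3] AD: children A:{G}, D:{G} ∩→ {G}; cost 0
[col 3] ADJ: children AD:{G}, J:{T} ∪→ {G,T}; cost 1
[col 3] BI: children B:{A}, I:{G} ∪→ {A,G}; cost 1
[col 3] ABDIJ: children ADJ:{G,T}, BI:{A,G} ∩→ {G}; cost 0
[col 4] AD: children A:{G}, D:{G} ∩→ {G}; cost 0
[col 4] ADJ: children AD:{G}, J:{C} ∪→ {C,G}; cost 1
[col 4] BI: children B:{G}, I:{G} ∩→ {G}; cost 0
[col 4] ABDIJ: children ADJ:{C,G}, BI:{G} ∩→ {G}; cost 0
[col 5] AD: children A:{T}, D:{G} ∪→ {G,T}; cost 1
[col 5] ADJ: children AD:{G,T}, J:{A} ∪→ {A,G,T}; cost 1
[col 5] BI: children B:{C}, I:{T} ∪→ {C,T}; cost 1
[col 5] ABDIJ: children ADJ:{A,G,T}, BI:{C,T} ∩→ {T}; cost 0
[col 6] AD: children A:{T}, D:{C} ∪→ {C,T}; cost 1
[col 6] ADJ: children AD:{C,T}, J:{G} ∪→ {C,G,T}; cost 1
[col 6] BI: children B:{T}, I:{T} ∩→ {T}; cost 0
[col 6] ABDIJ: children ADJ:{C,G,T}, BI:{T} ∩→ {T}; cost 0
[col 7] AD: children A:{G}, D:{C} ∪→ {C,G}; cost 1
[col 7] ADJ: children AD:{C,G}, J:{C} ∩→ {C}; cost 0
[col 7] BI: children B:{C}, I:{C} ∩→ {C}; cost 0
[col 7] ABDIJ: children ADJ:{C}, BI:{C} ∩→ {C}; cost 0
per-site changes: [1, 2, 3, 2, 1, 3, 2, 1]; total = 15

15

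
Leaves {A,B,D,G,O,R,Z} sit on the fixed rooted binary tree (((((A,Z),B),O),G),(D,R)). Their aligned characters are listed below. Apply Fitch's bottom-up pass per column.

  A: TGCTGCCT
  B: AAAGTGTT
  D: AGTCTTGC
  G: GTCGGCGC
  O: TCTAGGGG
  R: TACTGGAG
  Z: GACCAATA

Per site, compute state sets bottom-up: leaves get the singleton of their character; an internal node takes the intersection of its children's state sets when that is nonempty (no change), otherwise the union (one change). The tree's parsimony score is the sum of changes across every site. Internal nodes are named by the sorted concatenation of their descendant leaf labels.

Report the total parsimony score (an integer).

30

AZ@0: {T} ∪ {G} = {G,T} (union, +1)
ABZ@0: {G,T} ∪ {A} = {A,G,T} (union, +1)
ABOZ@0: {A,G,T} ∩ {T} = {T} (intersection, +0)
ABGOZ@0: {T} ∪ {G} = {G,T} (union, +1)
DR@0: {A} ∪ {T} = {A,T} (union, +1)
ABDGORZ@0: {G,T} ∩ {A,T} = {T} (intersection, +0)
AZ@1: {G} ∪ {A} = {A,G} (union, +1)
ABZ@1: {A,G} ∩ {A} = {A} (intersection, +0)
ABOZ@1: {A} ∪ {C} = {A,C} (union, +1)
ABGOZ@1: {A,C} ∪ {T} = {A,C,T} (union, +1)
DR@1: {G} ∪ {A} = {A,G} (union, +1)
ABDGORZ@1: {A,C,T} ∩ {A,G} = {A} (intersection, +0)
AZ@2: {C} ∩ {C} = {C} (intersection, +0)
ABZ@2: {C} ∪ {A} = {A,C} (union, +1)
ABOZ@2: {A,C} ∪ {T} = {A,C,T} (union, +1)
ABGOZ@2: {A,C,T} ∩ {C} = {C} (intersection, +0)
DR@2: {T} ∪ {C} = {C,T} (union, +1)
ABDGORZ@2: {C} ∩ {C,T} = {C} (intersection, +0)
AZ@3: {T} ∪ {C} = {C,T} (union, +1)
ABZ@3: {C,T} ∪ {G} = {C,G,T} (union, +1)
ABOZ@3: {C,G,T} ∪ {A} = {A,C,G,T} (union, +1)
ABGOZ@3: {A,C,G,T} ∩ {G} = {G} (intersection, +0)
DR@3: {C} ∪ {T} = {C,T} (union, +1)
ABDGORZ@3: {G} ∪ {C,T} = {C,G,T} (union, +1)
AZ@4: {G} ∪ {A} = {A,G} (union, +1)
ABZ@4: {A,G} ∪ {T} = {A,G,T} (union, +1)
ABOZ@4: {A,G,T} ∩ {G} = {G} (intersection, +0)
ABGOZ@4: {G} ∩ {G} = {G} (intersection, +0)
DR@4: {T} ∪ {G} = {G,T} (union, +1)
ABDGORZ@4: {G} ∩ {G,T} = {G} (intersection, +0)
AZ@5: {C} ∪ {A} = {A,C} (union, +1)
ABZ@5: {A,C} ∪ {G} = {A,C,G} (union, +1)
ABOZ@5: {A,C,G} ∩ {G} = {G} (intersection, +0)
ABGOZ@5: {G} ∪ {C} = {C,G} (union, +1)
DR@5: {T} ∪ {G} = {G,T} (union, +1)
ABDGORZ@5: {C,G} ∩ {G,T} = {G} (intersection, +0)
AZ@6: {C} ∪ {T} = {C,T} (union, +1)
ABZ@6: {C,T} ∩ {T} = {T} (intersection, +0)
ABOZ@6: {T} ∪ {G} = {G,T} (union, +1)
ABGOZ@6: {G,T} ∩ {G} = {G} (intersection, +0)
DR@6: {G} ∪ {A} = {A,G} (union, +1)
ABDGORZ@6: {G} ∩ {A,G} = {G} (intersection, +0)
AZ@7: {T} ∪ {A} = {A,T} (union, +1)
ABZ@7: {A,T} ∩ {T} = {T} (intersection, +0)
ABOZ@7: {T} ∪ {G} = {G,T} (union, +1)
ABGOZ@7: {G,T} ∪ {C} = {C,G,T} (union, +1)
DR@7: {C} ∪ {G} = {C,G} (union, +1)
ABDGORZ@7: {C,G,T} ∩ {C,G} = {C,G} (intersection, +0)
per-site changes: [4, 4, 3, 5, 3, 4, 3, 4]; total = 30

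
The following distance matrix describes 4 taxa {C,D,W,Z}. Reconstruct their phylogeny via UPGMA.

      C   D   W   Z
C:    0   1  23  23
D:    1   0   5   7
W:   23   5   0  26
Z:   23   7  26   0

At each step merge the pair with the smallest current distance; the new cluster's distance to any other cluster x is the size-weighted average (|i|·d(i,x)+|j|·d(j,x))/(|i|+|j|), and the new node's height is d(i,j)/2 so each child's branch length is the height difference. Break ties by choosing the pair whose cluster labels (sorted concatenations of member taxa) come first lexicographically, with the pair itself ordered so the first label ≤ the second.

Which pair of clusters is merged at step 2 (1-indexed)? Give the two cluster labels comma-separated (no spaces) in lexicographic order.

CD,W

step 1: merge (C,D) at d=1; branch lengths C→1/2, D→1/2; new cluster CD
  updated: d(CD,W)=14, d(CD,Z)=15
step 2: merge (CD,W) at d=14; branch lengths CD→13/2, W→7; new cluster CDW
  updated: d(CDW,Z)=56/3
step 3: merge (CDW,Z) at d=56/3; branch lengths CDW→7/3, Z→28/3; new cluster CDWZ
final tree: (((C:1/2,D:1/2):13/2,W:7):7/3,Z:28/3)
total length: 157/6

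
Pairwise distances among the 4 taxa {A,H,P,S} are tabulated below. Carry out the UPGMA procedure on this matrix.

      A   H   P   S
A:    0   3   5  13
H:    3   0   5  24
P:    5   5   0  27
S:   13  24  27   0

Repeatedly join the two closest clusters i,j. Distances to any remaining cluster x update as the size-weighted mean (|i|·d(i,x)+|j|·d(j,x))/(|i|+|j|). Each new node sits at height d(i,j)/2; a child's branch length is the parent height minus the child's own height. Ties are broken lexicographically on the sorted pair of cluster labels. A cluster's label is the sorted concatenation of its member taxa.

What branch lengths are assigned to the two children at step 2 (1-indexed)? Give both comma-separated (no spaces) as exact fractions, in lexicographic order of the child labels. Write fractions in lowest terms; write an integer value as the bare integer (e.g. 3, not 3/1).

1. join A+H (d=3) ⇒ AH; edges |A|=3/2, |H|=3/2
  updated: d(AH,P)=5, d(AH,S)=37/2
2. join AH+P (d=5) ⇒ AHP; edges |AH|=1, |P|=5/2
  updated: d(AHP,S)=64/3
3. join AHP+S (d=64/3) ⇒ AHPS; edges |AHP|=49/6, |S|=32/3
final tree: (((A:3/2,H:3/2):1,P:5/2):49/6,S:32/3)
total length: 76/3

1,5/2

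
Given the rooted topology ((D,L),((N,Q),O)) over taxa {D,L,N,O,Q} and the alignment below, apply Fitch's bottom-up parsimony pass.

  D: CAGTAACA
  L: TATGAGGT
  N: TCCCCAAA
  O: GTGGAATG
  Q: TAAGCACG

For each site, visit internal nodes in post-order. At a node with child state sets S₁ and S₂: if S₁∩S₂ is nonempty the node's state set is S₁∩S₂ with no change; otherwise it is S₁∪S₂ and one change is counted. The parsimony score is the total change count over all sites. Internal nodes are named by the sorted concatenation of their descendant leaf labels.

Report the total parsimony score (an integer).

site 0, node DL: D={C} ∪ L={T} → {C,T} (+1)
site 0, node NQ: N={T} ∩ Q={T} → {T} (+0)
site 0, node NOQ: NQ={T} ∪ O={G} → {G,T} (+1)
site 0, node DLNOQ: DL={C,T} ∩ NOQ={G,T} → {T} (+0)
site 1, node DL: D={A} ∩ L={A} → {A} (+0)
site 1, node NQ: N={C} ∪ Q={A} → {A,C} (+1)
site 1, node NOQ: NQ={A,C} ∪ O={T} → {A,C,T} (+1)
site 1, node DLNOQ: DL={A} ∩ NOQ={A,C,T} → {A} (+0)
site 2, node DL: D={G} ∪ L={T} → {G,T} (+1)
site 2, node NQ: N={C} ∪ Q={A} → {A,C} (+1)
site 2, node NOQ: NQ={A,C} ∪ O={G} → {A,C,G} (+1)
site 2, node DLNOQ: DL={G,T} ∩ NOQ={A,C,G} → {G} (+0)
site 3, node DL: D={T} ∪ L={G} → {G,T} (+1)
site 3, node NQ: N={C} ∪ Q={G} → {C,G} (+1)
site 3, node NOQ: NQ={C,G} ∩ O={G} → {G} (+0)
site 3, node DLNOQ: DL={G,T} ∩ NOQ={G} → {G} (+0)
site 4, node DL: D={A} ∩ L={A} → {A} (+0)
site 4, node NQ: N={C} ∩ Q={C} → {C} (+0)
site 4, node NOQ: NQ={C} ∪ O={A} → {A,C} (+1)
site 4, node DLNOQ: DL={A} ∩ NOQ={A,C} → {A} (+0)
site 5, node DL: D={A} ∪ L={G} → {A,G} (+1)
site 5, node NQ: N={A} ∩ Q={A} → {A} (+0)
site 5, node NOQ: NQ={A} ∩ O={A} → {A} (+0)
site 5, node DLNOQ: DL={A,G} ∩ NOQ={A} → {A} (+0)
site 6, node DL: D={C} ∪ L={G} → {C,G} (+1)
site 6, node NQ: N={A} ∪ Q={C} → {A,C} (+1)
site 6, node NOQ: NQ={A,C} ∪ O={T} → {A,C,T} (+1)
site 6, node DLNOQ: DL={C,G} ∩ NOQ={A,C,T} → {C} (+0)
site 7, node DL: D={A} ∪ L={T} → {A,T} (+1)
site 7, node NQ: N={A} ∪ Q={G} → {A,G} (+1)
site 7, node NOQ: NQ={A,G} ∩ O={G} → {G} (+0)
site 7, node DLNOQ: DL={A,T} ∪ NOQ={G} → {A,G,T} (+1)
per-site changes: [2, 2, 3, 2, 1, 1, 3, 3]; total = 17

17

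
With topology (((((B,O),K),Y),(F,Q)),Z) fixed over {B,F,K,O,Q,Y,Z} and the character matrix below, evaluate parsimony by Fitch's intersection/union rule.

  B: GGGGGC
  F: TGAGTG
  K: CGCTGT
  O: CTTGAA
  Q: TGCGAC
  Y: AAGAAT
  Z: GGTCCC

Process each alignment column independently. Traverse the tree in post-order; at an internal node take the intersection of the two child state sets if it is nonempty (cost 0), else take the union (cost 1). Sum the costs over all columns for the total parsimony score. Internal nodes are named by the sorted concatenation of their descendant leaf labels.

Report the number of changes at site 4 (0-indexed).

4

[col 0] BO: children B:{G}, O:{C} ∪→ {C,G}; cost 1
[col 0] BKO: children BO:{C,G}, K:{C} ∩→ {C}; cost 0
[col 0] BKOY: children BKO:{C}, Y:{A} ∪→ {A,C}; cost 1
[col 0] FQ: children F:{T}, Q:{T} ∩→ {T}; cost 0
[col 0] BFKOQY: children BKOY:{A,C}, FQ:{T} ∪→ {A,C,T}; cost 1
[col 0] BFKOQYZ: children BFKOQY:{A,C,T}, Z:{G} ∪→ {A,C,G,T}; cost 1
[col 1] BO: children B:{G}, O:{T} ∪→ {G,T}; cost 1
[col 1] BKO: children BO:{G,T}, K:{G} ∩→ {G}; cost 0
[col 1] BKOY: children BKO:{G}, Y:{A} ∪→ {A,G}; cost 1
[col 1] FQ: children F:{G}, Q:{G} ∩→ {G}; cost 0
[col 1] BFKOQY: children BKOY:{A,G}, FQ:{G} ∩→ {G}; cost 0
[col 1] BFKOQYZ: children BFKOQY:{G}, Z:{G} ∩→ {G}; cost 0
[col 2] BO: children B:{G}, O:{T} ∪→ {G,T}; cost 1
[col 2] BKO: children BO:{G,T}, K:{C} ∪→ {C,G,T}; cost 1
[col 2] BKOY: children BKO:{C,G,T}, Y:{G} ∩→ {G}; cost 0
[col 2] FQ: children F:{A}, Q:{C} ∪→ {A,C}; cost 1
[col 2] BFKOQY: children BKOY:{G}, FQ:{A,C} ∪→ {A,C,G}; cost 1
[col 2] BFKOQYZ: children BFKOQY:{A,C,G}, Z:{T} ∪→ {A,C,G,T}; cost 1
[col 3] BO: children B:{G}, O:{G} ∩→ {G}; cost 0
[col 3] BKO: children BO:{G}, K:{T} ∪→ {G,T}; cost 1
[col 3] BKOY: children BKO:{G,T}, Y:{A} ∪→ {A,G,T}; cost 1
[col 3] FQ: children F:{G}, Q:{G} ∩→ {G}; cost 0
[col 3] BFKOQY: children BKOY:{A,G,T}, FQ:{G} ∩→ {G}; cost 0
[col 3] BFKOQYZ: children BFKOQY:{G}, Z:{C} ∪→ {C,G}; cost 1
[col 4] BO: children B:{G}, O:{A} ∪→ {A,G}; cost 1
[col 4] BKO: children BO:{A,G}, K:{G} ∩→ {G}; cost 0
[col 4] BKOY: children BKO:{G}, Y:{A} ∪→ {A,G}; cost 1
[col 4] FQ: children F:{T}, Q:{A} ∪→ {A,T}; cost 1
[col 4] BFKOQY: children BKOY:{A,G}, FQ:{A,T} ∩→ {A}; cost 0
[col 4] BFKOQYZ: children BFKOQY:{A}, Z:{C} ∪→ {A,C}; cost 1
[col 5] BO: children B:{C}, O:{A} ∪→ {A,C}; cost 1
[col 5] BKO: children BO:{A,C}, K:{T} ∪→ {A,C,T}; cost 1
[col 5] BKOY: children BKO:{A,C,T}, Y:{T} ∩→ {T}; cost 0
[col 5] FQ: children F:{G}, Q:{C} ∪→ {C,G}; cost 1
[col 5] BFKOQY: children BKOY:{T}, FQ:{C,G} ∪→ {C,G,T}; cost 1
[col 5] BFKOQYZ: children BFKOQY:{C,G,T}, Z:{C} ∩→ {C}; cost 0
per-site changes: [4, 2, 5, 3, 4, 4]; total = 22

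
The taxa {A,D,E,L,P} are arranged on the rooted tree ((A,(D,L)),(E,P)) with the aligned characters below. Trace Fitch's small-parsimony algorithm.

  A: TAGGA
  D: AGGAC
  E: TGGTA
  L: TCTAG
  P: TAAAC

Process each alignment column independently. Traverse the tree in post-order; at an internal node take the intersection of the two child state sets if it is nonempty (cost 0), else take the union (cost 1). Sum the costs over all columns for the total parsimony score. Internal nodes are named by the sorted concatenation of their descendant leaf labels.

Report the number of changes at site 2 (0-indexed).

2

site 0, node DL: D={A} ∪ L={T} → {A,T} (+1)
site 0, node ADL: A={T} ∩ DL={A,T} → {T} (+0)
site 0, node EP: E={T} ∩ P={T} → {T} (+0)
site 0, node ADELP: ADL={T} ∩ EP={T} → {T} (+0)
site 1, node DL: D={G} ∪ L={C} → {C,G} (+1)
site 1, node ADL: A={A} ∪ DL={C,G} → {A,C,G} (+1)
site 1, node EP: E={G} ∪ P={A} → {A,G} (+1)
site 1, node ADELP: ADL={A,C,G} ∩ EP={A,G} → {A,G} (+0)
site 2, node DL: D={G} ∪ L={T} → {G,T} (+1)
site 2, node ADL: A={G} ∩ DL={G,T} → {G} (+0)
site 2, node EP: E={G} ∪ P={A} → {A,G} (+1)
site 2, node ADELP: ADL={G} ∩ EP={A,G} → {G} (+0)
site 3, node DL: D={A} ∩ L={A} → {A} (+0)
site 3, node ADL: A={G} ∪ DL={A} → {A,G} (+1)
site 3, node EP: E={T} ∪ P={A} → {A,T} (+1)
site 3, node ADELP: ADL={A,G} ∩ EP={A,T} → {A} (+0)
site 4, node DL: D={C} ∪ L={G} → {C,G} (+1)
site 4, node ADL: A={A} ∪ DL={C,G} → {A,C,G} (+1)
site 4, node EP: E={A} ∪ P={C} → {A,C} (+1)
site 4, node ADELP: ADL={A,C,G} ∩ EP={A,C} → {A,C} (+0)
per-site changes: [1, 3, 2, 2, 3]; total = 11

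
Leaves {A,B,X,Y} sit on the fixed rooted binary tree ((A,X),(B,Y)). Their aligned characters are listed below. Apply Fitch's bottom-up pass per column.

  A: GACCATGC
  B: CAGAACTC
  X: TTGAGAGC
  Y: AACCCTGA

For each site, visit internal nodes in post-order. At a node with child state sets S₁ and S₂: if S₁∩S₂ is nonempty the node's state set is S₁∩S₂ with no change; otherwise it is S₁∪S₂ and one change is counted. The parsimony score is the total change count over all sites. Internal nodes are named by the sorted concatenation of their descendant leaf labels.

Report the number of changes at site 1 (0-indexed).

1

[col 0] AX: children A:{G}, X:{T} ∪→ {G,T}; cost 1
[col 0] BY: children B:{C}, Y:{A} ∪→ {A,C}; cost 1
[col 0] ABXY: children AX:{G,T}, BY:{A,C} ∪→ {A,C,G,T}; cost 1
[col 1] AX: children A:{A}, X:{T} ∪→ {A,T}; cost 1
[col 1] BY: children B:{A}, Y:{A} ∩→ {A}; cost 0
[col 1] ABXY: children AX:{A,T}, BY:{A} ∩→ {A}; cost 0
[col 2] AX: children A:{C}, X:{G} ∪→ {C,G}; cost 1
[col 2] BY: children B:{G}, Y:{C} ∪→ {C,G}; cost 1
[col 2] ABXY: children AX:{C,G}, BY:{C,G} ∩→ {C,G}; cost 0
[col 3] AX: children A:{C}, X:{A} ∪→ {A,C}; cost 1
[col 3] BY: children B:{A}, Y:{C} ∪→ {A,C}; cost 1
[col 3] ABXY: children AX:{A,C}, BY:{A,C} ∩→ {A,C}; cost 0
[col 4] AX: children A:{A}, X:{G} ∪→ {A,G}; cost 1
[col 4] BY: children B:{A}, Y:{C} ∪→ {A,C}; cost 1
[col 4] ABXY: children AX:{A,G}, BY:{A,C} ∩→ {A}; cost 0
[col 5] AX: children A:{T}, X:{A} ∪→ {A,T}; cost 1
[col 5] BY: children B:{C}, Y:{T} ∪→ {C,T}; cost 1
[col 5] ABXY: children AX:{A,T}, BY:{C,T} ∩→ {T}; cost 0
[col 6] AX: children A:{G}, X:{G} ∩→ {G}; cost 0
[col 6] BY: children B:{T}, Y:{G} ∪→ {G,T}; cost 1
[col 6] ABXY: children AX:{G}, BY:{G,T} ∩→ {G}; cost 0
[col 7] AX: children A:{C}, X:{C} ∩→ {C}; cost 0
[col 7] BY: children B:{C}, Y:{A} ∪→ {A,C}; cost 1
[col 7] ABXY: children AX:{C}, BY:{A,C} ∩→ {C}; cost 0
per-site changes: [3, 1, 2, 2, 2, 2, 1, 1]; total = 14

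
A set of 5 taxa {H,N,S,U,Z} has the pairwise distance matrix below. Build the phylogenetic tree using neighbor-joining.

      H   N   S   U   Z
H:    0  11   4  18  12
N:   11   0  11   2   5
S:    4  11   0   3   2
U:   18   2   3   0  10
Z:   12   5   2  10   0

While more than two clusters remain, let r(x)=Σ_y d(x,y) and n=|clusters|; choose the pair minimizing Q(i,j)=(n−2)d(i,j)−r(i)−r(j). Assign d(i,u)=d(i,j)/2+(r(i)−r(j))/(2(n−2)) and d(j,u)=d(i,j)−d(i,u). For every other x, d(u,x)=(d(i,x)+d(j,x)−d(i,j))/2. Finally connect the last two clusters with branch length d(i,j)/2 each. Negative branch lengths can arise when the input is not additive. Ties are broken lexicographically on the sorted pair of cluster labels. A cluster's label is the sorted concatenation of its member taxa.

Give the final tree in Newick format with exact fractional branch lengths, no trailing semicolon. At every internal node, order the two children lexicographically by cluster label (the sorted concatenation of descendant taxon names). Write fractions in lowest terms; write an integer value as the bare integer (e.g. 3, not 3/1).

step 1: merge (N,U) at d=2, Q=-56; branch lengths N→1/3, U→5/3; new cluster NU
  updated: d(H,NU)=27/2, d(NU,S)=6, d(NU,Z)=13/2
step 2: merge (H,S) at d=4, Q=-67/2; branch lengths H→51/8, S→-19/8; new cluster HS
  updated: d(HS,NU)=31/4, d(HS,Z)=5
step 3: merge (HS,NU) at d=31/4, Q=-77/4; branch lengths HS→25/8, NU→37/8; new cluster HNSU
  updated: d(HNSU,Z)=15/8
step 4: merge (HNSU,Z) at d=15/8; branch lengths HNSU→15/16, Z→15/16; new cluster HNSUZ
final tree: (((H:51/8,S:-19/8):25/8,(N:1/3,U:5/3):37/8):15/16,Z:15/16)
total length: 125/8

(((H:51/8,S:-19/8):25/8,(N:1/3,U:5/3):37/8):15/16,Z:15/16)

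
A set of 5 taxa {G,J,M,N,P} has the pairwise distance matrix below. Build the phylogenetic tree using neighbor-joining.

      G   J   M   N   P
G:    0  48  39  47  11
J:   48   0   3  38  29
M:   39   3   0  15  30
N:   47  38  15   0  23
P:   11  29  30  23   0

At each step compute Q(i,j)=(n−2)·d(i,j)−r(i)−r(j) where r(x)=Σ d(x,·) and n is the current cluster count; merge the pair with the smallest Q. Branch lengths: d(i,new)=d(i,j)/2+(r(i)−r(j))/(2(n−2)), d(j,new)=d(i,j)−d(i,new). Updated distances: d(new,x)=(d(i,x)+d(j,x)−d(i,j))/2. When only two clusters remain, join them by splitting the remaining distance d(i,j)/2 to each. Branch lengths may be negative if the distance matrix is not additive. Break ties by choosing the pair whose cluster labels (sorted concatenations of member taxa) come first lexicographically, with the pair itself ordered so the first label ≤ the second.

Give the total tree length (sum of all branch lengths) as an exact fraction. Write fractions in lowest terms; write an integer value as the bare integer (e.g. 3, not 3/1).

56

iteration 1: select G,P (d=11, Q=-205); attach at lengths (85/6, -19/6); label the merged cluster GP
  updated: d(GP,J)=33, d(GP,M)=29, d(GP,N)=59/2
iteration 2: select GP,N (d=59/2, Q=-115); attach at lengths (17, 25/2); label the merged cluster GNP
  updated: d(GNP,J)=83/4, d(GNP,M)=29/4
iteration 3: select GNP,J (d=83/4, Q=-31); attach at lengths (25/2, 33/4); label the merged cluster GJNP
  updated: d(GJNP,M)=-21/4
iteration 4: select GJNP,M (d=-21/4); attach at lengths (-21/8, -21/8); label the merged cluster GJMNP
final tree: ((((G:85/6,P:-19/6):17,N:25/2):25/2,J:33/4):-21/8,M:-21/8)
total length: 56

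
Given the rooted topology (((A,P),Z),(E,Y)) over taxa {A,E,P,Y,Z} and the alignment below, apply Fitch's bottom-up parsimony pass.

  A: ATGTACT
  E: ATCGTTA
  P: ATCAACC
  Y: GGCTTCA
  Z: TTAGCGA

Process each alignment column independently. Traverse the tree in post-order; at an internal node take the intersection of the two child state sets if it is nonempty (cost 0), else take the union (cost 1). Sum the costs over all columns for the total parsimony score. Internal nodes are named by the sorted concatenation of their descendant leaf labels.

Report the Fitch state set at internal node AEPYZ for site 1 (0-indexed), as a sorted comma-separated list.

T

[col 0] AP: children A:{A}, P:{A} ∩→ {A}; cost 0
[col 0] APZ: children AP:{A}, Z:{T} ∪→ {A,T}; cost 1
[col 0] EY: children E:{A}, Y:{G} ∪→ {A,G}; cost 1
[col 0] AEPYZ: children APZ:{A,T}, EY:{A,G} ∩→ {A}; cost 0
[col 1] AP: children A:{T}, P:{T} ∩→ {T}; cost 0
[col 1] APZ: children AP:{T}, Z:{T} ∩→ {T}; cost 0
[col 1] EY: children E:{T}, Y:{G} ∪→ {G,T}; cost 1
[col 1] AEPYZ: children APZ:{T}, EY:{G,T} ∩→ {T}; cost 0
[col 2] AP: children A:{G}, P:{C} ∪→ {C,G}; cost 1
[col 2] APZ: children AP:{C,G}, Z:{A} ∪→ {A,C,G}; cost 1
[col 2] EY: children E:{C}, Y:{C} ∩→ {C}; cost 0
[col 2] AEPYZ: children APZ:{A,C,G}, EY:{C} ∩→ {C}; cost 0
[col 3] AP: children A:{T}, P:{A} ∪→ {A,T}; cost 1
[col 3] APZ: children AP:{A,T}, Z:{G} ∪→ {A,G,T}; cost 1
[col 3] EY: children E:{G}, Y:{T} ∪→ {G,T}; cost 1
[col 3] AEPYZ: children APZ:{A,G,T}, EY:{G,T} ∩→ {G,T}; cost 0
[col 4] AP: children A:{A}, P:{A} ∩→ {A}; cost 0
[col 4] APZ: children AP:{A}, Z:{C} ∪→ {A,C}; cost 1
[col 4] EY: children E:{T}, Y:{T} ∩→ {T}; cost 0
[col 4] AEPYZ: children APZ:{A,C}, EY:{T} ∪→ {A,C,T}; cost 1
[col 5] AP: children A:{C}, P:{C} ∩→ {C}; cost 0
[col 5] APZ: children AP:{C}, Z:{G} ∪→ {C,G}; cost 1
[col 5] EY: children E:{T}, Y:{C} ∪→ {C,T}; cost 1
[col 5] AEPYZ: children APZ:{C,G}, EY:{C,T} ∩→ {C}; cost 0
[col 6] AP: children A:{T}, P:{C} ∪→ {C,T}; cost 1
[col 6] APZ: children AP:{C,T}, Z:{A} ∪→ {A,C,T}; cost 1
[col 6] EY: children E:{A}, Y:{A} ∩→ {A}; cost 0
[col 6] AEPYZ: children APZ:{A,C,T}, EY:{A} ∩→ {A}; cost 0
per-site changes: [2, 1, 2, 3, 2, 2, 2]; total = 14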